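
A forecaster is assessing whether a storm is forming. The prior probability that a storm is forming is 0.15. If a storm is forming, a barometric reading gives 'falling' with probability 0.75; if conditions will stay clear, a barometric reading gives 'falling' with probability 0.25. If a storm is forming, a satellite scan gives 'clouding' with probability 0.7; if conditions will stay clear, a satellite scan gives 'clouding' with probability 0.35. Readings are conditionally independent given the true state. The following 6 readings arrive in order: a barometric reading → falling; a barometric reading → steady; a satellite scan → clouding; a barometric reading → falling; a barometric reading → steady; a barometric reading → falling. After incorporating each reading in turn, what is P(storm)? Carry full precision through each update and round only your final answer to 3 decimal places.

0.514

Each posterior becomes the prior for the next update.
After a barometric reading='falling': P(storm) = 0.75·0.1500 / (0.75·0.1500 + 0.25·0.8500) ≈ 0.3462
After a barometric reading='steady': P(storm) = 0.25·0.3462 / (0.25·0.3462 + 0.75·0.6538) ≈ 0.1500
After a satellite scan='clouding': P(storm) = 0.7·0.1500 / (0.7·0.1500 + 0.35·0.8500) ≈ 0.2609
After a barometric reading='falling': P(storm) = 0.75·0.2609 / (0.75·0.2609 + 0.25·0.7391) ≈ 0.5143
After a barometric reading='steady': P(storm) = 0.25·0.5143 / (0.25·0.5143 + 0.75·0.4857) ≈ 0.2609
After a barometric reading='falling': P(storm) = 0.75·0.2609 / (0.75·0.2609 + 0.25·0.7391) ≈ 0.5143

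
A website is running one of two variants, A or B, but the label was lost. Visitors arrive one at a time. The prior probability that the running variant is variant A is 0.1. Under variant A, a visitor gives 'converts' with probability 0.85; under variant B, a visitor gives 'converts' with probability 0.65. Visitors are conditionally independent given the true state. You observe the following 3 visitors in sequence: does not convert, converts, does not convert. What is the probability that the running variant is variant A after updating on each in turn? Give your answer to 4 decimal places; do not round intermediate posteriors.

After 'does not convert': P(A) = 0.15·0.1000 / (0.15·0.1000 + 0.35·0.9000) ≈ 0.0455
After 'converts': P(A) = 0.85·0.0455 / (0.85·0.0455 + 0.65·0.9545) ≈ 0.0586
After 'does not convert': P(A) = 0.15·0.0586 / (0.15·0.0586 + 0.35·0.9414) ≈ 0.0260

0.0260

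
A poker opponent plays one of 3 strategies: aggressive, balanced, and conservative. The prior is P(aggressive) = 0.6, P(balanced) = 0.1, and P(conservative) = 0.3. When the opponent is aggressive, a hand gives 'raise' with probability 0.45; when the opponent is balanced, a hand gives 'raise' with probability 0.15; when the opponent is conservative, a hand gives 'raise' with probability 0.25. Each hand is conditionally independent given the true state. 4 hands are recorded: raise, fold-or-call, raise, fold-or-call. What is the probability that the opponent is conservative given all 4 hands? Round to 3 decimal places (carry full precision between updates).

0.216

Each posterior becomes the prior for the next update.
After 'raise': normaliser = 0.45·0.6000 + 0.15·0.1000 + 0.25·0.3000; P(aggressive) ≈ 0.7500, P(balanced) ≈ 0.0417, P(conservative) ≈ 0.2083
After 'fold-or-call': normaliser = 0.55·0.7500 + 0.85·0.0417 + 0.75·0.2083; P(aggressive) ≈ 0.6828, P(balanced) ≈ 0.0586, P(conservative) ≈ 0.2586
After 'raise': normaliser = 0.45·0.6828 + 0.15·0.0586 + 0.25·0.2586; P(aggressive) ≈ 0.8071, P(balanced) ≈ 0.0231, P(conservative) ≈ 0.1698
After 'fold-or-call': normaliser = 0.55·0.8071 + 0.85·0.0231 + 0.75·0.1698; P(aggressive) ≈ 0.7512, P(balanced) ≈ 0.0332, P(conservative) ≈ 0.2156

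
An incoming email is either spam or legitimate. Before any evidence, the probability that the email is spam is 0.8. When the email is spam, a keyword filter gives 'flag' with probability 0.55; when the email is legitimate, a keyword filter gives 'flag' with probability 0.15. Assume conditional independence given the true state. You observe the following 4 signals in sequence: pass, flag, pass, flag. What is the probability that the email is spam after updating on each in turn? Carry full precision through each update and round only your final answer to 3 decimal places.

Apply Bayes' rule sequentially, carrying P(spam) forward.
After 'pass': P(spam) = 0.45·0.8000 / (0.45·0.8000 + 0.85·0.2000) ≈ 0.6792
After 'flag': P(spam) = 0.55·0.6792 / (0.55·0.6792 + 0.15·0.3208) ≈ 0.8859
After 'pass': P(spam) = 0.45·0.8859 / (0.45·0.8859 + 0.85·0.1141) ≈ 0.8043
After 'flag': P(spam) = 0.55·0.8043 / (0.55·0.8043 + 0.15·0.1957) ≈ 0.9378

0.938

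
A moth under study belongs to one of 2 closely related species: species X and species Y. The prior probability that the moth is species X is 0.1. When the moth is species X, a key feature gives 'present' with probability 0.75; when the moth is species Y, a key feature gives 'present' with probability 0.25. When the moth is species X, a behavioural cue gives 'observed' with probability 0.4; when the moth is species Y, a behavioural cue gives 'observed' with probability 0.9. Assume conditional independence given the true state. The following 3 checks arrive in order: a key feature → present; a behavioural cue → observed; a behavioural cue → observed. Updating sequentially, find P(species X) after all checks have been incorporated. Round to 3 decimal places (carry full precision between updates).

After a key feature='present': P(species X) = 0.75·0.1000 / (0.75·0.1000 + 0.25·0.9000) ≈ 0.2500
After a behavioural cue='observed': P(species X) = 0.4·0.2500 / (0.4·0.2500 + 0.9·0.7500) ≈ 0.1290
After a behavioural cue='observed': P(species X) = 0.4·0.1290 / (0.4·0.1290 + 0.9·0.8710) ≈ 0.0618

0.062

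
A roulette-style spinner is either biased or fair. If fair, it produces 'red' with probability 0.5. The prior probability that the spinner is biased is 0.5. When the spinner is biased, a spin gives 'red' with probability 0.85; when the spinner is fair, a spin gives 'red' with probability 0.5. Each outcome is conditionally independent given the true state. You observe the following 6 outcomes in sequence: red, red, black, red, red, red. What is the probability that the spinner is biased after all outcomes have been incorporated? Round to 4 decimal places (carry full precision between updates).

Apply Bayes' rule sequentially, carrying P(biased) forward.
After 'red': P(biased) = 0.85·0.5000 / (0.85·0.5000 + 0.5·0.5000) ≈ 0.6296
After 'red': P(biased) = 0.85·0.6296 / (0.85·0.6296 + 0.5·0.3704) ≈ 0.7429
After 'black': P(biased) = 0.15·0.7429 / (0.15·0.7429 + 0.5·0.2571) ≈ 0.4644
After 'red': P(biased) = 0.85·0.4644 / (0.85·0.4644 + 0.5·0.5356) ≈ 0.5958
After 'red': P(biased) = 0.85·0.5958 / (0.85·0.5958 + 0.5·0.4042) ≈ 0.7147
After 'red': P(biased) = 0.85·0.7147 / (0.85·0.7147 + 0.5·0.2853) ≈ 0.8099

0.8099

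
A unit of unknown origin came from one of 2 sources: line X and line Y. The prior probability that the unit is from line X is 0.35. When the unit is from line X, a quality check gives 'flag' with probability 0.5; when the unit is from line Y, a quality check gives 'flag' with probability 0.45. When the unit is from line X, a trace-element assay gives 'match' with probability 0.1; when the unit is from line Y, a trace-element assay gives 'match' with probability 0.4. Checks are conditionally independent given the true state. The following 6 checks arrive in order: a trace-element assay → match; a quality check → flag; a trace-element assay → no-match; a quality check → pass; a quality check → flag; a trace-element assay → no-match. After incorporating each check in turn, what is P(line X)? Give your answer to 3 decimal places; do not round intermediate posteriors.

0.254

After a trace-element assay='match': P(line X) = 0.1·0.3500 / (0.1·0.3500 + 0.4·0.6500) ≈ 0.1186
After a quality check='flag': P(line X) = 0.5·0.1186 / (0.5·0.1186 + 0.45·0.8814) ≈ 0.1301
After a trace-element assay='no-match': P(line X) = 0.9·0.1301 / (0.9·0.1301 + 0.6·0.8699) ≈ 0.1832
After a quality check='pass': P(line X) = 0.5·0.1832 / (0.5·0.1832 + 0.55·0.8168) ≈ 0.1694
After a quality check='flag': P(line X) = 0.5·0.1694 / (0.5·0.1694 + 0.45·0.8306) ≈ 0.1848
After a trace-element assay='no-match': P(line X) = 0.9·0.1848 / (0.9·0.1848 + 0.6·0.8152) ≈ 0.2537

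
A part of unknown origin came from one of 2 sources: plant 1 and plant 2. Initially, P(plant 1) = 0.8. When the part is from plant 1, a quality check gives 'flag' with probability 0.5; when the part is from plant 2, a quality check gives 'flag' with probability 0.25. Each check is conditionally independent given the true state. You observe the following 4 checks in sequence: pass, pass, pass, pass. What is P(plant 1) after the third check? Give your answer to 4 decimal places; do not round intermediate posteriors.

0.5424

After 'pass': P(plant 1) = 0.5·0.8000 / (0.5·0.8000 + 0.75·0.2000) ≈ 0.7273
After 'pass': P(plant 1) = 0.5·0.7273 / (0.5·0.7273 + 0.75·0.2727) ≈ 0.6400
After 'pass': P(plant 1) = 0.5·0.6400 / (0.5·0.6400 + 0.75·0.3600) ≈ 0.5424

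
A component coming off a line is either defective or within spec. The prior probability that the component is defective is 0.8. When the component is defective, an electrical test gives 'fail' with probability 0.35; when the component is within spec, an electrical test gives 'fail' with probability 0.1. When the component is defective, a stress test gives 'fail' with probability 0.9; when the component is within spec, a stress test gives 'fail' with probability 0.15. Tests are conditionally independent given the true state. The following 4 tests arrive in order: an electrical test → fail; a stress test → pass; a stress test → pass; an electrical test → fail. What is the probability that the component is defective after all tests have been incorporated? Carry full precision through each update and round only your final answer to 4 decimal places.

0.4041

After an electrical test='fail': P(defective) = 0.35·0.8000 / (0.35·0.8000 + 0.1·0.2000) ≈ 0.9333
After a stress test='pass': P(defective) = 0.1·0.9333 / (0.1·0.9333 + 0.85·0.0667) ≈ 0.6222
After a stress test='pass': P(defective) = 0.1·0.6222 / (0.1·0.6222 + 0.85·0.3778) ≈ 0.1623
After an electrical test='fail': P(defective) = 0.35·0.1623 / (0.35·0.1623 + 0.1·0.8377) ≈ 0.4041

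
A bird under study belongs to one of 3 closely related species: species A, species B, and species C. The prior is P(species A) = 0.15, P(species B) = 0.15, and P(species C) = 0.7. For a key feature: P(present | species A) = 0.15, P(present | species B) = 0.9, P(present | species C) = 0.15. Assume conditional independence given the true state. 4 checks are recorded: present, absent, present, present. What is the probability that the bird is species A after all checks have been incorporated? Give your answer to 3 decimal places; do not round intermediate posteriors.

Each posterior becomes the prior for the next update.
After 'present': normaliser = 0.15·0.1500 + 0.9·0.1500 + 0.15·0.7000; P(species A) ≈ 0.0857, P(species B) ≈ 0.5143, P(species C) ≈ 0.4000
After 'absent': normaliser = 0.85·0.0857 + 0.1·0.5143 + 0.85·0.4000; P(species A) ≈ 0.1569, P(species B) ≈ 0.1108, P(species C) ≈ 0.7323
After 'present': normaliser = 0.15·0.1569 + 0.9·0.1108 + 0.15·0.7323; P(species A) ≈ 0.1010, P(species B) ≈ 0.4277, P(species C) ≈ 0.4713
After 'present': normaliser = 0.15·0.1010 + 0.9·0.4277 + 0.15·0.4713; P(species A) ≈ 0.0322, P(species B) ≈ 0.8177, P(species C) ≈ 0.1502

0.032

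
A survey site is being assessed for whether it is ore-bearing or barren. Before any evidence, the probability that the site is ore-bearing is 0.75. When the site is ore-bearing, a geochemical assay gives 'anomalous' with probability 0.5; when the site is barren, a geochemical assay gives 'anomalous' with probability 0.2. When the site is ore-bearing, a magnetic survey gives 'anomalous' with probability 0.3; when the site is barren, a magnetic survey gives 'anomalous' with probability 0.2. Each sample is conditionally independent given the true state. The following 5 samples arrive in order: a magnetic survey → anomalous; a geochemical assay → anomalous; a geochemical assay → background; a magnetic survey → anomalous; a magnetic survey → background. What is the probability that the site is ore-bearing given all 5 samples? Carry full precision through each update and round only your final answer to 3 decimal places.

Each posterior becomes the prior for the next update.
After a magnetic survey='anomalous': P(ore) = 0.3·0.7500 / (0.3·0.7500 + 0.2·0.2500) ≈ 0.8182
After a geochemical assay='anomalous': P(ore) = 0.5·0.8182 / (0.5·0.8182 + 0.2·0.1818) ≈ 0.9184
After a geochemical assay='background': P(ore) = 0.5·0.9184 / (0.5·0.9184 + 0.8·0.0816) ≈ 0.8755
After a magnetic survey='anomalous': P(ore) = 0.3·0.8755 / (0.3·0.8755 + 0.2·0.1245) ≈ 0.9134
After a magnetic survey='background': P(ore) = 0.7·0.9134 / (0.7·0.9134 + 0.8·0.0866) ≈ 0.9022

0.902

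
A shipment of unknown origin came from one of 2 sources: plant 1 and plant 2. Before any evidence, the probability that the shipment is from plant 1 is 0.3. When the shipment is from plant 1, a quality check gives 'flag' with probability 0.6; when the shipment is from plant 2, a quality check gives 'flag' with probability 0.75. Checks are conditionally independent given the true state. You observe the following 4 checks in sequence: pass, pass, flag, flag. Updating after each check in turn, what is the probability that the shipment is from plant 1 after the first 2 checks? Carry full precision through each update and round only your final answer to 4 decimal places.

Apply Bayes' rule sequentially, carrying P(plant 1) forward.
After 'pass': P(plant 1) = 0.4·0.3000 / (0.4·0.3000 + 0.25·0.7000) ≈ 0.4068
After 'pass': P(plant 1) = 0.4·0.4068 / (0.4·0.4068 + 0.25·0.5932) ≈ 0.5232

0.5232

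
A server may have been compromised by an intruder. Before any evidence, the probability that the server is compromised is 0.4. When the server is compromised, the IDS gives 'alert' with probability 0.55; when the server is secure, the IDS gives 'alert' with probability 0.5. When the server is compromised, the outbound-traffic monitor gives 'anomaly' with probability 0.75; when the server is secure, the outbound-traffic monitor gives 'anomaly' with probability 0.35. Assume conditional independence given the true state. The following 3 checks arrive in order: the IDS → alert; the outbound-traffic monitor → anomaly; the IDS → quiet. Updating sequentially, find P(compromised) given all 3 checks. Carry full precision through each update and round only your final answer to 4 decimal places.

0.5858

After the IDS='alert': P(compromised) = 0.55·0.4000 / (0.55·0.4000 + 0.5·0.6000) ≈ 0.4231
After the outbound-traffic monitor='anomaly': P(compromised) = 0.75·0.4231 / (0.75·0.4231 + 0.35·0.5769) ≈ 0.6111
After the IDS='quiet': P(compromised) = 0.45·0.6111 / (0.45·0.6111 + 0.5·0.3889) ≈ 0.5858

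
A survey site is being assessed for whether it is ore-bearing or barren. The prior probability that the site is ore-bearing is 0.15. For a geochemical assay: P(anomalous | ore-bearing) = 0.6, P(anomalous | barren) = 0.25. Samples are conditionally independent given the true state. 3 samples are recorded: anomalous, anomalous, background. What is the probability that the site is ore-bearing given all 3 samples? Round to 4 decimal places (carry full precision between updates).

After 'anomalous': P(ore) = 0.6·0.1500 / (0.6·0.1500 + 0.25·0.8500) ≈ 0.2975
After 'anomalous': P(ore) = 0.6·0.2975 / (0.6·0.2975 + 0.25·0.7025) ≈ 0.5041
After 'background': P(ore) = 0.4·0.5041 / (0.4·0.5041 + 0.75·0.4959) ≈ 0.3515

0.3515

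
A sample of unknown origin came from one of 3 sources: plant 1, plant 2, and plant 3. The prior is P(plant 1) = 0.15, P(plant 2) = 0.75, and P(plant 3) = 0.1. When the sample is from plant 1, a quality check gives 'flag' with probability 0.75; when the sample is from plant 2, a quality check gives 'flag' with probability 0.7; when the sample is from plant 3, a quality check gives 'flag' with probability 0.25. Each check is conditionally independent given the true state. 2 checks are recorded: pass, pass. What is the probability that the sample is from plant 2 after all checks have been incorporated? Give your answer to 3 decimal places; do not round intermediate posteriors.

0.507

After 'pass': normaliser = 0.25·0.1500 + 0.3·0.7500 + 0.75·0.1000; P(plant 1) ≈ 0.1111, P(plant 2) ≈ 0.6667, P(plant 3) ≈ 0.2222
After 'pass': normaliser = 0.25·0.1111 + 0.3·0.6667 + 0.75·0.2222; P(plant 1) ≈ 0.0704, P(plant 2) ≈ 0.5070, P(plant 3) ≈ 0.4225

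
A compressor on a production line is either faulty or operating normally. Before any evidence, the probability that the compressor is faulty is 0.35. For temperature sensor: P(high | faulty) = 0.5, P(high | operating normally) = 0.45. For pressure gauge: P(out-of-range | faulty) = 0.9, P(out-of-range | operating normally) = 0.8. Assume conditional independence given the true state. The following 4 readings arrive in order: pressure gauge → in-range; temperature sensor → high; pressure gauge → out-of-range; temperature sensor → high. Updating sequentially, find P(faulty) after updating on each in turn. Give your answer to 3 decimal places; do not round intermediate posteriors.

After pressure gauge='in-range': P(faulty) = 0.1·0.3500 / (0.1·0.3500 + 0.2·0.6500) ≈ 0.2121
After temperature sensor='high': P(faulty) = 0.5·0.2121 / (0.5·0.2121 + 0.45·0.7879) ≈ 0.2303
After pressure gauge='out-of-range': P(faulty) = 0.9·0.2303 / (0.9·0.2303 + 0.8·0.7697) ≈ 0.2518
After temperature sensor='high': P(faulty) = 0.5·0.2518 / (0.5·0.2518 + 0.45·0.7482) ≈ 0.2722

0.272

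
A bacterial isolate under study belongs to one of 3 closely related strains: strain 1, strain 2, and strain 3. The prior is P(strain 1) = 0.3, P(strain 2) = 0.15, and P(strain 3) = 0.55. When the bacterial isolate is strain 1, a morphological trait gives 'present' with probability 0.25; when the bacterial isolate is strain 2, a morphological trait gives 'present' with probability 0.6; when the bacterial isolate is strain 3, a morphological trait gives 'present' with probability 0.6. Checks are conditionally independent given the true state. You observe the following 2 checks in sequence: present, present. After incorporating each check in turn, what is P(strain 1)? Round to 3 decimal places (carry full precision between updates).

After 'present': normaliser = 0.25·0.3000 + 0.6·0.1500 + 0.6·0.5500; P(strain 1) ≈ 0.1515, P(strain 2) ≈ 0.1818, P(strain 3) ≈ 0.6667
After 'present': normaliser = 0.25·0.1515 + 0.6·0.1818 + 0.6·0.6667; P(strain 1) ≈ 0.0693, P(strain 2) ≈ 0.1994, P(strain 3) ≈ 0.7313

0.069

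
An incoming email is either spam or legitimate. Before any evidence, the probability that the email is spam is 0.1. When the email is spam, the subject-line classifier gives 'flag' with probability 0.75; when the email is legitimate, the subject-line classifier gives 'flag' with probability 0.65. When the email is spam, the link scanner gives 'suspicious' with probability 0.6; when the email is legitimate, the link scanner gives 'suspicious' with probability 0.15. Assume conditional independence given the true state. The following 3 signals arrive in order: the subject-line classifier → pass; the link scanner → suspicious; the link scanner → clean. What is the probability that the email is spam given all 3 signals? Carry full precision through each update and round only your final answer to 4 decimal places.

Each posterior becomes the prior for the next update.
After the subject-line classifier='pass': P(spam) = 0.25·0.1000 / (0.25·0.1000 + 0.35·0.9000) ≈ 0.0735
After the link scanner='suspicious': P(spam) = 0.6·0.0735 / (0.6·0.0735 + 0.15·0.9265) ≈ 0.2410
After the link scanner='clean': P(spam) = 0.4·0.2410 / (0.4·0.2410 + 0.85·0.7590) ≈ 0.1300

0.1300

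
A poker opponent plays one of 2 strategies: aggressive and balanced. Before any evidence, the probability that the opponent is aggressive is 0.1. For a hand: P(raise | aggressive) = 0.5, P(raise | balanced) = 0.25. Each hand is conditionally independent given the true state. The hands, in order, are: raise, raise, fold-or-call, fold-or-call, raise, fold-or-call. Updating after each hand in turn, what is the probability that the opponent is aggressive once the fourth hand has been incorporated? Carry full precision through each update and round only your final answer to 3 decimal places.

0.165

After 'raise': P(aggressive) = 0.5·0.1000 / (0.5·0.1000 + 0.25·0.9000) ≈ 0.1818
After 'raise': P(aggressive) = 0.5·0.1818 / (0.5·0.1818 + 0.25·0.8182) ≈ 0.3077
After 'fold-or-call': P(aggressive) = 0.5·0.3077 / (0.5·0.3077 + 0.75·0.6923) ≈ 0.2286
After 'fold-or-call': P(aggressive) = 0.5·0.2286 / (0.5·0.2286 + 0.75·0.7714) ≈ 0.1649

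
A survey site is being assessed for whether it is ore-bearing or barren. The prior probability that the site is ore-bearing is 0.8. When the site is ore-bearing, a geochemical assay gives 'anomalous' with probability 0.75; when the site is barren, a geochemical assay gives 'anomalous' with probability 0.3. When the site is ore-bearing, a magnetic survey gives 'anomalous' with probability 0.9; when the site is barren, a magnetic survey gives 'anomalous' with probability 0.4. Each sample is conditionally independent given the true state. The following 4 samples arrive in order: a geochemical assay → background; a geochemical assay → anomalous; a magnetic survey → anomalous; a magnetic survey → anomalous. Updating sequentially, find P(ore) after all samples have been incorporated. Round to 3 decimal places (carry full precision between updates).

After a geochemical assay='background': P(ore) = 0.25·0.8000 / (0.25·0.8000 + 0.7·0.2000) ≈ 0.5882
After a geochemical assay='anomalous': P(ore) = 0.75·0.5882 / (0.75·0.5882 + 0.3·0.4118) ≈ 0.7812
After a magnetic survey='anomalous': P(ore) = 0.9·0.7812 / (0.9·0.7812 + 0.4·0.2188) ≈ 0.8893
After a magnetic survey='anomalous': P(ore) = 0.9·0.8893 / (0.9·0.8893 + 0.4·0.1107) ≈ 0.9476

0.948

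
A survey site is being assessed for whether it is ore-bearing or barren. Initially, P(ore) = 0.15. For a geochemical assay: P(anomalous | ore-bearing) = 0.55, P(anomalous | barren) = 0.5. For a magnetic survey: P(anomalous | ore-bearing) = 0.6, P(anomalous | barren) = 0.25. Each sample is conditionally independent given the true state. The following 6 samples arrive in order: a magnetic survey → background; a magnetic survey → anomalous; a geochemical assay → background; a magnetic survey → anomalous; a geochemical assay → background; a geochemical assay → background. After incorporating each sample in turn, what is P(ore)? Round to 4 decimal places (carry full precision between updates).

Apply Bayes' rule sequentially, carrying P(ore) forward.
After a magnetic survey='background': P(ore) = 0.4·0.1500 / (0.4·0.1500 + 0.75·0.8500) ≈ 0.0860
After a magnetic survey='anomalous': P(ore) = 0.6·0.0860 / (0.6·0.0860 + 0.25·0.9140) ≈ 0.1843
After a geochemical assay='background': P(ore) = 0.45·0.1843 / (0.45·0.1843 + 0.5·0.8157) ≈ 0.1689
After a magnetic survey='anomalous': P(ore) = 0.6·0.1689 / (0.6·0.1689 + 0.25·0.8311) ≈ 0.3279
After a geochemical assay='background': P(ore) = 0.45·0.3279 / (0.45·0.3279 + 0.5·0.6721) ≈ 0.3051
After a geochemical assay='background': P(ore) = 0.45·0.3051 / (0.45·0.3051 + 0.5·0.6949) ≈ 0.2833

0.2833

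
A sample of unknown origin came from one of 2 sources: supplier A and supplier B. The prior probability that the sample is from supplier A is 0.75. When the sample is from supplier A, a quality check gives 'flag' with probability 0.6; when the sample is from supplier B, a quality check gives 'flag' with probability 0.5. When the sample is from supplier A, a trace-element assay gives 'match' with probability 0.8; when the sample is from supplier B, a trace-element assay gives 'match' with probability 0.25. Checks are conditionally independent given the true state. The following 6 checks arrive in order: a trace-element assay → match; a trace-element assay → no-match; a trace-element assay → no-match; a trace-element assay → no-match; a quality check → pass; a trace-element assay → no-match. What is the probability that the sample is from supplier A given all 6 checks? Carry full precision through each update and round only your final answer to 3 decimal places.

0.037

After a trace-element assay='match': P(supplier A) = 0.8·0.7500 / (0.8·0.7500 + 0.25·0.2500) ≈ 0.9057
After a trace-element assay='no-match': P(supplier A) = 0.2·0.9057 / (0.2·0.9057 + 0.75·0.0943) ≈ 0.7191
After a trace-element assay='no-match': P(supplier A) = 0.2·0.7191 / (0.2·0.7191 + 0.75·0.2809) ≈ 0.4057
After a trace-element assay='no-match': P(supplier A) = 0.2·0.4057 / (0.2·0.4057 + 0.75·0.5943) ≈ 0.1540
After a quality check='pass': P(supplier A) = 0.4·0.1540 / (0.4·0.1540 + 0.5·0.8460) ≈ 0.1271
After a trace-element assay='no-match': P(supplier A) = 0.2·0.1271 / (0.2·0.1271 + 0.75·0.8729) ≈ 0.0374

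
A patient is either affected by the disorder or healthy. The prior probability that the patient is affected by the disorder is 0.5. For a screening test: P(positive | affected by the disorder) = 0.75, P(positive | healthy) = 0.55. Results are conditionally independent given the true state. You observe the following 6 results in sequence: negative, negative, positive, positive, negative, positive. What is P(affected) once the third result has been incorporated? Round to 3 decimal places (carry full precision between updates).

0.296

After 'negative': P(affected) = 0.25·0.5000 / (0.25·0.5000 + 0.45·0.5000) ≈ 0.3571
After 'negative': P(affected) = 0.25·0.3571 / (0.25·0.3571 + 0.45·0.6429) ≈ 0.2358
After 'positive': P(affected) = 0.75·0.2358 / (0.75·0.2358 + 0.55·0.7642) ≈ 0.2962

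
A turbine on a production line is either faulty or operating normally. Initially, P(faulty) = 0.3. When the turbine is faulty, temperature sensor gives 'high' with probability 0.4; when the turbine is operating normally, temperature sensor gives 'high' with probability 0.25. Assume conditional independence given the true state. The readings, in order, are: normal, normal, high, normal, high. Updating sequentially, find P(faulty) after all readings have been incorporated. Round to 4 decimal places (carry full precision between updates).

Each posterior becomes the prior for the next update.
After 'normal': P(faulty) = 0.6·0.3000 / (0.6·0.3000 + 0.75·0.7000) ≈ 0.2553
After 'normal': P(faulty) = 0.6·0.2553 / (0.6·0.2553 + 0.75·0.7447) ≈ 0.2152
After 'high': P(faulty) = 0.4·0.2152 / (0.4·0.2152 + 0.25·0.7848) ≈ 0.3050
After 'normal': P(faulty) = 0.6·0.3050 / (0.6·0.3050 + 0.75·0.6950) ≈ 0.2599
After 'high': P(faulty) = 0.4·0.2599 / (0.4·0.2599 + 0.25·0.7401) ≈ 0.3597

0.3597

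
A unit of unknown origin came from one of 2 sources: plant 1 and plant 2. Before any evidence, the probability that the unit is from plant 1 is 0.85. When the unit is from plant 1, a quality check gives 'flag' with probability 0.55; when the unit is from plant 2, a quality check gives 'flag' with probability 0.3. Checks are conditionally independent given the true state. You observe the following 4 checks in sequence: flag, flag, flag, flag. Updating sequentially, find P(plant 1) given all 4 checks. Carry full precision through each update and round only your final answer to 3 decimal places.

After 'flag': P(plant 1) = 0.55·0.8500 / (0.55·0.8500 + 0.3·0.1500) ≈ 0.9122
After 'flag': P(plant 1) = 0.55·0.9122 / (0.55·0.9122 + 0.3·0.0878) ≈ 0.9501
After 'flag': P(plant 1) = 0.55·0.9501 / (0.55·0.9501 + 0.3·0.0499) ≈ 0.9722
After 'flag': P(plant 1) = 0.55·0.9722 / (0.55·0.9722 + 0.3·0.0278) ≈ 0.9846

0.985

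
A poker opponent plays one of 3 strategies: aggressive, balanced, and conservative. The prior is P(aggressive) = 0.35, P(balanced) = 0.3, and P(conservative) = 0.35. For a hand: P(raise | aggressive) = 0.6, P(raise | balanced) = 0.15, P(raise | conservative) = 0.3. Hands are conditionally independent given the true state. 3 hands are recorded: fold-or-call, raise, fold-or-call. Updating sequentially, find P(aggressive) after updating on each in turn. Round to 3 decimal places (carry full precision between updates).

Apply Bayes' rule sequentially, carrying P(aggressive) forward.
After 'fold-or-call': normaliser = 0.4·0.3500 + 0.85·0.3000 + 0.7·0.3500; P(aggressive) ≈ 0.2188, P(balanced) ≈ 0.3984, P(conservative) ≈ 0.3828
After 'raise': normaliser = 0.6·0.2188 + 0.15·0.3984 + 0.3·0.3828; P(aggressive) ≈ 0.4291, P(balanced) ≈ 0.1954, P(conservative) ≈ 0.3755
After 'fold-or-call': normaliser = 0.4·0.4291 + 0.85·0.1954 + 0.7·0.3755; P(aggressive) ≈ 0.2858, P(balanced) ≈ 0.2766, P(conservative) ≈ 0.4376

0.286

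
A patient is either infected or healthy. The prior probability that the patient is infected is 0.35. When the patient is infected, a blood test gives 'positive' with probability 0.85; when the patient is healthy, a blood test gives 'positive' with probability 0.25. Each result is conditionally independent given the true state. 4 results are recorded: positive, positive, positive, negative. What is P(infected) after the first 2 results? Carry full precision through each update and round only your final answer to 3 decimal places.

Apply Bayes' rule sequentially, carrying P(infected) forward.
After 'positive': P(infected) = 0.85·0.3500 / (0.85·0.3500 + 0.25·0.6500) ≈ 0.6467
After 'positive': P(infected) = 0.85·0.6467 / (0.85·0.6467 + 0.25·0.3533) ≈ 0.8616

0.862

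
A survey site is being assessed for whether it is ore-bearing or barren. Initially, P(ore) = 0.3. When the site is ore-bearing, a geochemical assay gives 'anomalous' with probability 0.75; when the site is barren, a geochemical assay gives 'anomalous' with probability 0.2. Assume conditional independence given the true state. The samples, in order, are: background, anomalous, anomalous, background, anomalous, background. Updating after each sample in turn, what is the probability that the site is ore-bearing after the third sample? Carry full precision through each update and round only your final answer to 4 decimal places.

0.6532

After 'background': P(ore) = 0.25·0.3000 / (0.25·0.3000 + 0.8·0.7000) ≈ 0.1181
After 'anomalous': P(ore) = 0.75·0.1181 / (0.75·0.1181 + 0.2·0.8819) ≈ 0.3343
After 'anomalous': P(ore) = 0.75·0.3343 / (0.75·0.3343 + 0.2·0.6657) ≈ 0.6532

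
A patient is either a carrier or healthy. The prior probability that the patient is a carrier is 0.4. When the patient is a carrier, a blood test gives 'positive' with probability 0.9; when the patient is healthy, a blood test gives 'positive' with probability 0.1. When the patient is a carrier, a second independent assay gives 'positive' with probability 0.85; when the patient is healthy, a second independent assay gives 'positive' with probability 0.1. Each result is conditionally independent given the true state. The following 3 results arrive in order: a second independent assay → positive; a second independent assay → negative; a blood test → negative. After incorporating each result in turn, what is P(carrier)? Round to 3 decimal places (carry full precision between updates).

0.095

Each posterior becomes the prior for the next update.
After a second independent assay='positive': P(carrier) = 0.85·0.4000 / (0.85·0.4000 + 0.1·0.6000) ≈ 0.8500
After a second independent assay='negative': P(carrier) = 0.15·0.8500 / (0.15·0.8500 + 0.9·0.1500) ≈ 0.4857
After a blood test='negative': P(carrier) = 0.1·0.4857 / (0.1·0.4857 + 0.9·0.5143) ≈ 0.0950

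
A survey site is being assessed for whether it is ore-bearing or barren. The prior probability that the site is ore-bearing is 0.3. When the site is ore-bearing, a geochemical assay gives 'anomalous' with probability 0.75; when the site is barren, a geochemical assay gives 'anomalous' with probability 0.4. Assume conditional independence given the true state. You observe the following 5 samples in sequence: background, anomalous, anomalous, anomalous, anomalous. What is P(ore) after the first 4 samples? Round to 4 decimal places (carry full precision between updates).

0.5407

After 'background': P(ore) = 0.25·0.3000 / (0.25·0.3000 + 0.6·0.7000) ≈ 0.1515
After 'anomalous': P(ore) = 0.75·0.1515 / (0.75·0.1515 + 0.4·0.8485) ≈ 0.2508
After 'anomalous': P(ore) = 0.75·0.2508 / (0.75·0.2508 + 0.4·0.7492) ≈ 0.3857
After 'anomalous': P(ore) = 0.75·0.3857 / (0.75·0.3857 + 0.4·0.6143) ≈ 0.5407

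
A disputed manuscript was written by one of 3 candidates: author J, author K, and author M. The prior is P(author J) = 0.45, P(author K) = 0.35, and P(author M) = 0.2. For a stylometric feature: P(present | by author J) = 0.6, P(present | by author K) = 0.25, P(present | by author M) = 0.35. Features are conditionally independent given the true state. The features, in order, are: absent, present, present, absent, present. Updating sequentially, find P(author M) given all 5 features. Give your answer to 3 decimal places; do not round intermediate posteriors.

0.163

Each posterior becomes the prior for the next update.
After 'absent': normaliser = 0.4·0.4500 + 0.75·0.3500 + 0.65·0.2000; P(author J) ≈ 0.3144, P(author K) ≈ 0.4585, P(author M) ≈ 0.2271
After 'present': normaliser = 0.6·0.3144 + 0.25·0.4585 + 0.35·0.2271; P(author J) ≈ 0.4929, P(author K) ≈ 0.2995, P(author M) ≈ 0.2076
After 'present': normaliser = 0.6·0.4929 + 0.25·0.2995 + 0.35·0.2076; P(author J) ≈ 0.6671, P(author K) ≈ 0.1689, P(author M) ≈ 0.1640
After 'absent': normaliser = 0.4·0.6671 + 0.75·0.1689 + 0.65·0.1640; P(author J) ≈ 0.5336, P(author K) ≈ 0.2533, P(author M) ≈ 0.2131
After 'present': normaliser = 0.6·0.5336 + 0.25·0.2533 + 0.35·0.2131; P(author J) ≈ 0.6989, P(author K) ≈ 0.1382, P(author M) ≈ 0.1628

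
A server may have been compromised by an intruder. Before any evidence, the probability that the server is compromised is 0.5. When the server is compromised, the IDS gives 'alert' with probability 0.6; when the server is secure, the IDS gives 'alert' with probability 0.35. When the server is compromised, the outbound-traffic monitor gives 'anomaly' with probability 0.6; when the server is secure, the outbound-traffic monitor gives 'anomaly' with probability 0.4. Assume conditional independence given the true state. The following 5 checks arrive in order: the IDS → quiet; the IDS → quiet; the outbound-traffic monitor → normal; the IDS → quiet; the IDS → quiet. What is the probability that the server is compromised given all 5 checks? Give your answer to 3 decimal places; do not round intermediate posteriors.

0.087

After the IDS='quiet': P(compromised) = 0.4·0.5000 / (0.4·0.5000 + 0.65·0.5000) ≈ 0.3810
After the IDS='quiet': P(compromised) = 0.4·0.3810 / (0.4·0.3810 + 0.65·0.6190) ≈ 0.2747
After the outbound-traffic monitor='normal': P(compromised) = 0.4·0.2747 / (0.4·0.2747 + 0.6·0.7253) ≈ 0.2016
After the IDS='quiet': P(compromised) = 0.4·0.2016 / (0.4·0.2016 + 0.65·0.7984) ≈ 0.1345
After the IDS='quiet': P(compromised) = 0.4·0.1345 / (0.4·0.1345 + 0.65·0.8655) ≈ 0.0873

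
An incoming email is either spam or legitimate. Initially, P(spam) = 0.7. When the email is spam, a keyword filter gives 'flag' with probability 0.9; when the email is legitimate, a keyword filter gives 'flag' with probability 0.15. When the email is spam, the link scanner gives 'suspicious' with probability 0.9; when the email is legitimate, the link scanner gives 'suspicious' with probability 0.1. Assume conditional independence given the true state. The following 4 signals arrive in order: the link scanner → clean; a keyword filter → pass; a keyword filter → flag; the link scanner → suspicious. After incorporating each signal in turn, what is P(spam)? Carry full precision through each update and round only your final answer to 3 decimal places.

Each posterior becomes the prior for the next update.
After the link scanner='clean': P(spam) = 0.1·0.7000 / (0.1·0.7000 + 0.9·0.3000) ≈ 0.2059
After a keyword filter='pass': P(spam) = 0.1·0.2059 / (0.1·0.2059 + 0.85·0.7941) ≈ 0.0296
After a keyword filter='flag': P(spam) = 0.9·0.0296 / (0.9·0.0296 + 0.15·0.9704) ≈ 0.1547
After the link scanner='suspicious': P(spam) = 0.9·0.1547 / (0.9·0.1547 + 0.1·0.8453) ≈ 0.6222

0.622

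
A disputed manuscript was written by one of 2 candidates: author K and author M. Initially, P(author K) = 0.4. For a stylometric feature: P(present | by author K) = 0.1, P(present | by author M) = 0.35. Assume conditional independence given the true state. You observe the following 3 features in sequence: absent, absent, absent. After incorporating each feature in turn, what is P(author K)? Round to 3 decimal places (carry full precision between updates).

After 'absent': P(author K) = 0.9·0.4000 / (0.9·0.4000 + 0.65·0.6000) ≈ 0.4800
After 'absent': P(author K) = 0.9·0.4800 / (0.9·0.4800 + 0.65·0.5200) ≈ 0.5610
After 'absent': P(author K) = 0.9·0.5610 / (0.9·0.5610 + 0.65·0.4390) ≈ 0.6389

0.639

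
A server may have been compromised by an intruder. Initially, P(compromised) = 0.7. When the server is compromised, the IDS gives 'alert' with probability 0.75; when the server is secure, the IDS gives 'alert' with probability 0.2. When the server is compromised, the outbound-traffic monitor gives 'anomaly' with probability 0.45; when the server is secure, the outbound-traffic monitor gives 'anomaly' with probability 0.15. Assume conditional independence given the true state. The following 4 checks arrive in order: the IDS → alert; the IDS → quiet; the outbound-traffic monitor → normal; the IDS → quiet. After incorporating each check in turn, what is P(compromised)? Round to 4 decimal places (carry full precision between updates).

Apply Bayes' rule sequentially, carrying P(compromised) forward.
After the IDS='alert': P(compromised) = 0.75·0.7000 / (0.75·0.7000 + 0.2·0.3000) ≈ 0.8974
After the IDS='quiet': P(compromised) = 0.25·0.8974 / (0.25·0.8974 + 0.8·0.1026) ≈ 0.7322
After the outbound-traffic monitor='normal': P(compromised) = 0.55·0.7322 / (0.55·0.7322 + 0.85·0.2678) ≈ 0.6389
After the IDS='quiet': P(compromised) = 0.25·0.6389 / (0.25·0.6389 + 0.8·0.3611) ≈ 0.3560

0.3560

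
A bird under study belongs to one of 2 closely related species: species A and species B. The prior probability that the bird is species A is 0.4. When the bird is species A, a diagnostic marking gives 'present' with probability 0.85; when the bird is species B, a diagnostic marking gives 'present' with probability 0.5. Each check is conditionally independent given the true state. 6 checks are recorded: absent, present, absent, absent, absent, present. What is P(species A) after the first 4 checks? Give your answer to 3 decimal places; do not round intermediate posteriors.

After 'absent': P(species A) = 0.15·0.4000 / (0.15·0.4000 + 0.5·0.6000) ≈ 0.1667
After 'present': P(species A) = 0.85·0.1667 / (0.85·0.1667 + 0.5·0.8333) ≈ 0.2537
After 'absent': P(species A) = 0.15·0.2537 / (0.15·0.2537 + 0.5·0.7463) ≈ 0.0926
After 'absent': P(species A) = 0.15·0.0926 / (0.15·0.0926 + 0.5·0.9074) ≈ 0.0297

0.030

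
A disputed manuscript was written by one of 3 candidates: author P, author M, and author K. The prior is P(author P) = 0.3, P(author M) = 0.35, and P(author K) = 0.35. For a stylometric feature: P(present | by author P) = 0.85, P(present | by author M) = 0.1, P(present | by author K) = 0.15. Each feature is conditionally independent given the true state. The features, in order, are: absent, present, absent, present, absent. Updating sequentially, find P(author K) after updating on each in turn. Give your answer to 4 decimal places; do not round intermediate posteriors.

After 'absent': normaliser = 0.15·0.3000 + 0.9·0.3500 + 0.85·0.3500; P(author P) ≈ 0.0684, P(author M) ≈ 0.4791, P(author K) ≈ 0.4525
After 'present': normaliser = 0.85·0.0684 + 0.1·0.4791 + 0.15·0.4525; P(author P) ≈ 0.3344, P(author M) ≈ 0.2754, P(author K) ≈ 0.3902
After 'absent': normaliser = 0.15·0.3344 + 0.9·0.2754 + 0.85·0.3902; P(author P) ≈ 0.0797, P(author M) ≈ 0.3936, P(author K) ≈ 0.5267
After 'present': normaliser = 0.85·0.0797 + 0.1·0.3936 + 0.15·0.5267; P(author P) ≈ 0.3639, P(author M) ≈ 0.2115, P(author K) ≈ 0.4246
After 'absent': normaliser = 0.15·0.3639 + 0.9·0.2115 + 0.85·0.4246; P(author P) ≈ 0.0901, P(author M) ≈ 0.3143, P(author K) ≈ 0.5956

0.5956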